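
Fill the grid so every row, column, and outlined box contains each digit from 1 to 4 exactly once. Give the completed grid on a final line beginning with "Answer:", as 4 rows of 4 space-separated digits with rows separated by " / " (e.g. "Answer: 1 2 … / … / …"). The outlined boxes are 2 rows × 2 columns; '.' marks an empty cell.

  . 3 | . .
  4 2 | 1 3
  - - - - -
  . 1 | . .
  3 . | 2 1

Step 1. [r1c3∈{4}] r1c3 is down to just 4. So r1c3=4.
Step 2. [r3c3∈{3}] r3c3 is down to just 3. So r3c3=3.
Step 3. [r4c2∈{4}] nothing but 4 survives at r4c2 ⇒ r4c2=4.
Step 4. [r1c4∈{2}] r1c4 is down to just 2. So r1c4=2.
Step 5. [r3c1∈{2}] r3c1 has the single candidate 2. So r3c1=2.
Step 6. [r1c1∈{1}] r1c1's peers cover all but 1 ⇒ r1c1=1.
Step 7. [r3c4∈{4}] nothing but 4 survives at r3c4, so r3c4=4.

Answer: 1 3 4 2 / 4 2 1 3 / 2 1 3 4 / 3 4 2 1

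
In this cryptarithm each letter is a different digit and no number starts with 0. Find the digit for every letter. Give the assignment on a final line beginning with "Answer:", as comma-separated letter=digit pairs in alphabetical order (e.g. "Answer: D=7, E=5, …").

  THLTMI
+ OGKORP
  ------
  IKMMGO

Step 1. [col 1: I + P ≡ O (mod 10)] column 1 (I + P ≡ O (mod 10), carry-in 0) doesn't pin P yet; pick P=9 and continue ⇒ P=9.
Step 2. [col 1: I + P ≡ O (mod 10)] column 1 (I + P ≡ O (mod 10), carry-in 0) doesn't pin O yet; pick O=2 and continue ⇒ O=2.
Step 3. [col 1: I + P ≡ O (mod 10)] in column 1 we have I+P≡O with carry-in 0; given P=9, O=2 and digits 2,9 already taken and all letters distinct, that pins I to 3 ⇒ I=3.
Step 4. [col 2: M + R ≡ G (mod 10)] several values work for M in column 2 (M + R ≡ G (mod 10), carry-in 1); try M=4 ⇒ M=4.
Step 5. [col 2: M + R ≡ G (mod 10)] no forcing yet in column 2 (carry-in 1); R=5 is free and consistent — try it. So R=5.
Step 6. [col 2: M + R ≡ G (mod 10)] from column 2 (M=4, R=5, carry-in 1, digits 2,3,4,5,9 already taken and all letters distinct): G must equal 0, so G=0.
Step 7. [col 3: T + O ≡ M (mod 10)] from column 3 (O=2, M=4, carry-in 1, digits 0,2,3,4,5,9 already taken and all letters distinct): T must equal 1, so T=1.
Step 8. [col 4: L + K ≡ M (mod 10)] no forcing yet in column 4 (carry-in 0); K=8 is free and consistent — try it ⇒ K=8.
Step 9. [col 4: L + K ≡ M (mod 10)] in column 4 we have L+K≡M with carry-in 0; given K=8, M=4 and digits 0,1,2,3,4,5,8,9 already taken and all letters distinct, that pins L to 6 ⇒ L=6.
Step 10. [col 5: H + G ≡ K (mod 10)] from column 5 (G=0, K=8, carry-in 1, digits 0,1,2,3,4,5,6,8,9 already taken and all letters distinct): H must equal 7 ⇒ H=7.

Answer: G=0, H=7, I=3, K=8, L=6, M=4, O=2, P=9, R=5, T=1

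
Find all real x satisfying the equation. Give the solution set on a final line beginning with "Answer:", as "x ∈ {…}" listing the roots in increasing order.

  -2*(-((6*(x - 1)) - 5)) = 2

Step 1. [-2*(-((6*(x - 1)) - 5)) = 2] divide by the outer -2 ⇒ div: -((6*(x - 1)) - 5) = -1.
Step 2. [-((6*(x - 1)) - 5) = -1] leading − — multiply by −1. So neg: (6*(x - 1)) - 5 = 1.
Step 3. [(6*(x - 1)) - 5 = 1] the outer -5 inverts by adding 5, so sub: 6*(x - 1) = 6.
Step 4. [6*(x - 1) = 6] LHS = 6·(…); ÷6 both sides ⇒ div: x - 1 = 1.
Step 5. [x - 1 = 1] 1 comes off first (add 1) ⇒ sub: x = 2.

Answer: x ∈ {2}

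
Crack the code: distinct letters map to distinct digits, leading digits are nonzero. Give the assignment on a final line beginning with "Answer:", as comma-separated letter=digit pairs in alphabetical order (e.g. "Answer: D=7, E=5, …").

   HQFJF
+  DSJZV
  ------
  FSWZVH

Step 1. [col 1: F + V ≡ H (mod 10)] no forcing yet in column 1 (carry-in 0); V=4 is free and consistent — try it. So V=4.
Step 2. [col 1: F + V ≡ H (mod 10)] column 1 (F + V ≡ H (mod 10), carry-in 0) doesn't pin H yet; pick H=5 and continue ⇒ H=5.
Step 3. [col 1: F + V ≡ H (mod 10)] column 1 reads F+V+carry(0)=H with V=4, H=5; with digits 4,5 already taken and all letters distinct, the only value for F is 1, so F=1.
Step 4. [col 2: J + Z ≡ V (mod 10)] several values work for J in column 2 (J + Z ≡ V (mod 10), carry-in 0); try J=6. So J=6.
Step 5. [col 2: J + Z ≡ V (mod 10)] in column 2 we have J+Z≡V with carry-in 0; given J=6, V=4 and digits 1,4,5,6 already taken and all letters distinct, that pins Z to 8 ⇒ Z=8.
Step 6. [col 4: Q + S ≡ W (mod 10)] several values work for W in column 4 (Q + S ≡ W (mod 10), carry-in 0); try W=2, so W=2.
Step 7. [col 4: Q + S ≡ W (mod 10)] several values work for S in column 4 (Q + S ≡ W (mod 10), carry-in 0); try S=3 ⇒ S=3.
Step 8. [col 4: Q + S ≡ W (mod 10)] from column 4 (S=3, W=2, carry-in 0, digits 1,2,3,4,5,6,8 already taken and all letters distinct): Q must equal 9, so Q=9.
Step 9. [col 5: H + D ≡ S (mod 10)] column 5: given H=5, S=3, carry-in 1, and digits 1,2,3,4,5,6,8,9 already taken and all letters distinct, H+D≡S (mod 10) forces D=7. So D=7.

Answer: D=7, F=1, H=5, J=6, Q=9, S=3, V=4, W=2, Z=8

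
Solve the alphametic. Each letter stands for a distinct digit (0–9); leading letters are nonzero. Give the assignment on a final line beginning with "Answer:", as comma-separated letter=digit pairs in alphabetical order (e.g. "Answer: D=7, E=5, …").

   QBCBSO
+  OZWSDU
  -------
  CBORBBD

Step 1. [col 1: O + U ≡ D (mod 10)] no forcing yet in column 1 (carry-in 0); O=7 is free and consistent — try it, so O=7.
Step 2. [col 1: O + U ≡ D (mod 10)] D=2 is one option consistent with column 1 (O + U ≡ D (mod 10), carry-in 0) — take it. So D=2.
Step 3. [col 1: O + U ≡ D (mod 10)] column 1: given O=7, D=2, carry-in 0, and digits 2,7 already taken and all letters distinct, O+U≡D (mod 10) forces U=5 ⇒ U=5.
Step 4. [C] the sum has 7 digits but both addends have 6; that extra leading digit C is the final carry, namely 1. So C=1.
Step 5. [col 2: S + D ≡ B (mod 10)] no forcing yet in column 2 (carry-in 1); S=0 is free and consistent — try it, so S=0.
Step 6. [col 2: S + D ≡ B (mod 10)] in column 2 we have S+D≡B with carry-in 1; given S=0, D=2 and digits 0,1,2,5,7 already taken and all letters distinct, that pins B to 3, so B=3.
Step 7. [col 4: C + W ≡ R (mod 10)] column 4 reads C+W+carry(0)=R with C=1; with digits 0,1,2,3,5,7 already taken and all letters distinct, the only value for W is 8. So W=8.
Step 8. [col 4: C + W ≡ R (mod 10)] column 4 reads C+W+carry(0)=R with C=1, W=8; with digits 0,1,2,3,5,7,8 already taken and all letters distinct, the only value for R is 9 ⇒ R=9.
Step 9. [col 5: B + Z ≡ O (mod 10)] from column 5 (B=3, O=7, carry-in 0, digits 0,1,2,3,5,7,8,9 already taken and all letters distinct): Z must equal 4 ⇒ Z=4.
Step 10. [col 6: Q + O ≡ B (mod 10)] in column 6 we have Q+O≡B with carry-in 0; given O=7, B=3 and digits 0,1,2,3,4,5,7,8,9 already taken and all letters distinct, that pins Q to 6, so Q=6.

Answer: B=3, C=1, D=2, O=7, Q=6, R=9, S=0, U=5, W=8, Z=4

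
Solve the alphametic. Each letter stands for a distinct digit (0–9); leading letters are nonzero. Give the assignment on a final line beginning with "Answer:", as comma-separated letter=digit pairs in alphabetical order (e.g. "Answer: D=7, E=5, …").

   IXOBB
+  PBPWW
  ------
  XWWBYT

Step 1. [col 1: B + W ≡ T (mod 10)] B=5 is one option consistent with column 1 (B + W ≡ T (mod 10), carry-in 0) — take it ⇒ B=5.
Step 2. [X] the sum has 6 digits but both addends have 5; that extra leading digit X is the final carry, namely 1. So X=1.
Step 3. [col 1: B + W ≡ T (mod 10)] column 1 (B + W ≡ T (mod 10), carry-in 0) doesn't pin W yet; pick W=7 and continue ⇒ W=7.
Step 4. [col 1: B + W ≡ T (mod 10)] column 1 reads B+W+carry(0)=T with B=5, W=7; with digits 1,5,7 already taken and all letters distinct, the only value for T is 2, so T=2.
Step 5. [col 2: B + W ≡ Y (mod 10)] in column 2 we have B+W≡Y with carry-in 1; given B=5, W=7 and digits 1,2,5,7 already taken and all letters distinct, that pins Y to 3. So Y=3.
Step 6. [col 3: O + P ≡ B (mod 10)] P=8 is one option consistent with column 3 (O + P ≡ B (mod 10), carry-in 1) — take it ⇒ P=8.
Step 7. [col 3: O + P ≡ B (mod 10)] from column 3 (P=8, B=5, carry-in 1, digits 1,2,3,5,7,8 already taken and all letters distinct): O must equal 6. So O=6.
Step 8. [col 5: I + P ≡ W (mod 10)] column 5: given P=8, W=7, carry-in 0, and digits 1,2,3,5,6,7,8 already taken and all letters distinct, I+P≡W (mod 10) forces I=9, so I=9.

Answer: B=5, I=9, O=6, P=8, T=2, W=7, X=1, Y=3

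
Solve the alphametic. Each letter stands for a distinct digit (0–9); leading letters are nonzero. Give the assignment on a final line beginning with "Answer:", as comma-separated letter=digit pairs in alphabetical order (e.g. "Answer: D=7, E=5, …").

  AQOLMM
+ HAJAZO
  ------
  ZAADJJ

Step 1. [col 1: M + O ≡ J (mod 10)] column 1 (M + O ≡ J (mod 10), carry-in 0) doesn't pin J yet; pick J=5 and continue ⇒ J=5.
Step 2. [col 1: M + O ≡ J (mod 10)] no forcing yet in column 1 (carry-in 0); O=7 is free and consistent — try it, so O=7.
Step 3. [col 1: M + O ≡ J (mod 10)] in column 1 we have M+O≡J with carry-in 0; given O=7, J=5 and digits 5,7 already taken and all letters distinct, that pins M to 8, so M=8.
Step 4. [col 2: M + Z ≡ J (mod 10)] column 2: given M=8, J=5, carry-in 1, and digits 5,7,8 already taken and all letters distinct, M+Z≡J (mod 10) forces Z=6 ⇒ Z=6.
Step 5. [col 3: L + A ≡ D (mod 10)] several values work for L in column 3 (L + A ≡ D (mod 10), carry-in 1); try L=1. So L=1.
Step 6. [col 3: L + A ≡ D (mod 10)] column 3 (L + A ≡ D (mod 10), carry-in 1) doesn't pin A yet; pick A=2 and continue. So A=2.
Step 7. [col 3: L + A ≡ D (mod 10)] in column 3 we have L+A≡D with carry-in 1; given L=1, A=2 and digits 1,2,5,6,7,8 already taken and all letters distinct, that pins D to 4 ⇒ D=4.
Step 8. [col 5: Q + A ≡ A (mod 10)] in column 5 we have Q+A≡A with carry-in 1; given A=2 and digits 1,2,4,5,6,7,8 already taken and all letters distinct, that pins Q to 9 ⇒ Q=9.
Step 9. [col 6: A + H ≡ Z (mod 10)] column 6: given A=2, Z=6, carry-in 1, and digits 1,2,4,5,6,7,8,9 already taken and all letters distinct, A+H≡Z (mod 10) forces H=3. So H=3.

Answer: A=2, D=4, H=3, J=5, L=1, M=8, O=7, Q=9, Z=6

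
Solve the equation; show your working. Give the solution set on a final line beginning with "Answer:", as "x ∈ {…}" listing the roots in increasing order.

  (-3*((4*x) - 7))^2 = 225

Step 1. [(-3*((4*x) - 7))^2 = 225] √ both sides: 225 ≥ 0 gives two branches ⇒ sqrt: -3*((4*x) - 7) = 15 or -15.
Step 2. [-3*((4*x) - 7) = 15 or -15] -3 out front; divide by -3 ⇒ div: (4*x) - 7 = -5 or 5.
Step 3. [(4*x) - 7 = -5 or 5] 7 comes off first (add 7), so sub: 4*x = 2 or 12.
Step 4. [4*x = 2 or 12] LHS = 4·(…); ÷4 both sides, so div: x = 1/2 or 3.

Answer: x ∈ {1/2, 3}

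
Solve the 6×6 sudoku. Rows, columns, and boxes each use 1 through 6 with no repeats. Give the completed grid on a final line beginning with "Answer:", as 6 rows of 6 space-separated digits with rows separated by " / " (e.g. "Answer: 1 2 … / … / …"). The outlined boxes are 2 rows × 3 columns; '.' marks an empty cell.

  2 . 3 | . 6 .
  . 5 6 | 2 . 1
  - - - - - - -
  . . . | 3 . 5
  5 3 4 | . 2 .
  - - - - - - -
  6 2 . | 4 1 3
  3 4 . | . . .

Step 1. [r6c5∈{5}] only 5 remains possible at r6c5. So r6c5=5.
Step 2. [r4c6∈{6}] r4c6's peers cover all but 6. So r4c6=6.
Step 3. [r3c1∈{1}] r3c1 has the single candidate 1, so r3c1=1.
Step 4. [r3c5∈{4}] only 4 remains possible at r3c5 ⇒ r3c5=4.
Step 5. [r3c3∈{2}] r3c3's peers cover all but 2. So r3c3=2.
Step 6. [r6c6∈{2}] r6c6's peers cover all but 2 ⇒ r6c6=2.
Step 7. [r1c6∈{4}] r1c6's peers cover all but 4. So r1c6=4.
Step 8. [r6c4∈{6}] nothing but 6 survives at r6c4 ⇒ r6c4=6.
Step 9. [r6c3∈{1}] r6c3's peers cover all but 1, so r6c3=1.
Step 10. [r3c2∈{6}] r3c2's peers cover all but 6. So r3c2=6.
Step 11. [r1c4∈{5}] r1c4's peers cover all but 5. So r1c4=5.
Step 12. [r4c4∈{1}] r4c4 has the single candidate 1 ⇒ r4c4=1.
Step 13. [r5c3∈{5}] nothing but 5 survives at r5c3 ⇒ r5c3=5.
Step 14. [r2c5∈{3}] r2c5 has the single candidate 3, so r2c5=3.
Step 15. [r2c1∈{4}] nothing but 4 survives at r2c1 ⇒ r2c1=4.
Step 16. [r1c2∈{1}] r1c2's peers cover all but 1. So r1c2=1.

Answer: 2 1 3 5 6 4 / 4 5 6 2 3 1 / 1 6 2 3 4 5 / 5 3 4 1 2 6 / 6 2 5 4 1 3 / 3 4 1 6 5 2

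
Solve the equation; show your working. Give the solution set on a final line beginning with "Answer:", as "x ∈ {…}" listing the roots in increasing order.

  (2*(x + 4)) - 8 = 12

Step 1. [(2*(x + 4)) - 8 = 12] common factor 2 (LHS and 12) — divide through. So factor: (x + 4) - 4 = 6.
Step 2. [(x + 4) - 4 = 6] add 4: x sits inside (… - 4) ⇒ sub: x + 4 = 10.
Step 3. [x + 4 = 10] 4 comes off first (subtract 4) ⇒ sub: x = 6.

Answer: x ∈ {6}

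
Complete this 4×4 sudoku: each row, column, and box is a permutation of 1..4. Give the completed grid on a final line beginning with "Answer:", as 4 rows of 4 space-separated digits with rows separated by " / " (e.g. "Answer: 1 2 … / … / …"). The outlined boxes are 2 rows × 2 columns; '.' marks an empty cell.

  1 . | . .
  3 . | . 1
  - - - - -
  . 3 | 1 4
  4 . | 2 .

Step 1. [r2c3∈{4}] nothing but 4 survives at r2c3, so r2c3=4.
Step 2. [r1c4∈{2,3}] in col 4, 2 fits only at r1c4. So r1c4=2.
Step 3. [r1c2∈{4}] r1c2 has the single candidate 4. So r1c2=4.
Step 4. [r4c4∈{3}] only 3 remains possible at r4c4. So r4c4=3.
Step 5. [r4c2∈{1}] only 1 remains possible at r4c2. So r4c2=1.
Step 6. [r1c3∈{3}] r1c3 has the single candidate 3 ⇒ r1c3=3.
Step 7. [r3c1∈{2}] only 2 remains possible at r3c1, so r3c1=2.
Step 8. [r2c2∈{2}] only 2 remains possible at r2c2. So r2c2=2.

Answer: 1 4 3 2 / 3 2 4 1 / 2 3 1 4 / 4 1 2 3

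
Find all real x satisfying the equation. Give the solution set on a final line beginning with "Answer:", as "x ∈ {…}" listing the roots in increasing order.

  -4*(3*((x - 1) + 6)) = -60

Step 1. [-4*(3*((x - 1) + 6)) = -60] LHS = -4·(…); ÷-4 both sides, so div: 3*((x - 1) + 6) = 15.
Step 2. [3*((x - 1) + 6) = 15] leading coefficient 3: divide by 3, so div: (x - 1) + 6 = 5.
Step 3. [(x - 1) + 6 = 5] 6 comes off first (subtract 6). So sub: x - 1 = -1.
Step 4. [x - 1 = -1] the outer -1 inverts by adding 1. So sub: x = 0.

Answer: x ∈ {0}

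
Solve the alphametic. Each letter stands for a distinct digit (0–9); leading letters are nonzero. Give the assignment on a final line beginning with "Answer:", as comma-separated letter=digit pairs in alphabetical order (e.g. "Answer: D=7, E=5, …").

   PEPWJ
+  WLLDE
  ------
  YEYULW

Step 1. [Y] Y is the leading digit of a 6-digit sum of two 5-digit numbers; the final carry is exactly 1 ⇒ Y=1.
Step 2. [col 1: J + E ≡ W (mod 10)] column 1 (J + E ≡ W (mod 10), carry-in 0) doesn't pin J yet; pick J=5 and continue, so J=5.
Step 3. [col 1: J + E ≡ W (mod 10)] column 1 (J + E ≡ W (mod 10), carry-in 0) doesn't pin W yet; pick W=8 and continue, so W=8.
Step 4. [col 1: J + E ≡ W (mod 10)] from column 1 (J=5, W=8, carry-in 0, digits 1,5,8 already taken and all letters distinct): E must equal 3. So E=3.
Step 5. [col 2: W + D ≡ L (mod 10)] column 2 (W + D ≡ L (mod 10), carry-in 0) doesn't pin D yet; pick D=9 and continue ⇒ D=9.
Step 6. [col 2: W + D ≡ L (mod 10)] column 2 reads W+D+carry(0)=L with W=8, D=9; with digits 1,3,5,8,9 already taken and all letters distinct, the only value for L is 7 ⇒ L=7.
Step 7. [col 3: P + L ≡ U (mod 10)] column 3 (P + L ≡ U (mod 10), carry-in 1) doesn't pin P yet; pick P=4 and continue. So P=4.
Step 8. [col 3: P + L ≡ U (mod 10)] from column 3 (P=4, L=7, carry-in 1, digits 1,3,4,5,7,8,9 already taken and all letters distinct): U must equal 2, so U=2.

Answer: D=9, E=3, J=5, L=7, P=4, U=2, W=8, Y=1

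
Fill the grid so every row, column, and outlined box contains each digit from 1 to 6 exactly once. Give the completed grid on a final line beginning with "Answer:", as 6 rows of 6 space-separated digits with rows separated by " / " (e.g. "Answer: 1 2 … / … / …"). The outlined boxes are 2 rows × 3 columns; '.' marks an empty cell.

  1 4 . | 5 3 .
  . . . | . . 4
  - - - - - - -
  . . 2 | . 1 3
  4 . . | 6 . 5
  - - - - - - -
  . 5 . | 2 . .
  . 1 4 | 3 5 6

Step 1. [r2c5∈{2,6}] 6 has one home in col 5: r2c5. So r2c5=6.
Step 2. [r4c2∈{3}] r4c2's peers cover all but 3 ⇒ r4c2=3.
Step 3. [r2c3∈{3,5}] across col 3, 5 lands solely at r2c3. So r2c3=5.
Step 4. [r2c1∈{2,3}] r2c1 is the only open cell in row 2 admitting 3. So r2c1=3.
Step 5. [r5c1∈{6}] only 6 remains possible at r5c1 ⇒ r5c1=6.
Step 6. [r5c3∈{3}] r5c3's peers cover all but 3 ⇒ r5c3=3.
Step 7. [r5c6∈{1}] r5c6's peers cover all but 1 ⇒ r5c6=1.
Step 8. [r5c5∈{4}] r5c5's peers cover all but 4, so r5c5=4.
Step 9. [r6c1∈{2}] r6c1 is down to just 2. So r6c1=2.
Step 10. [r1c6∈{2}] r1c6 has the single candidate 2 ⇒ r1c6=2.
Step 11. [r2c4∈{1}] r2c4's peers cover all but 1 ⇒ r2c4=1.
Step 12. [r4c3∈{1}] r4c3 has the single candidate 1. So r4c3=1.
Step 13. [r4c5∈{2}] only 2 remains possible at r4c5, so r4c5=2.
Step 14. [r3c4∈{4}] nothing but 4 survives at r3c4, so r3c4=4.
Step 15. [r1c3∈{6}] only 6 remains possible at r1c3 ⇒ r1c3=6.
Step 16. [r3c1∈{5}] nothing but 5 survives at r3c1, so r3c1=5.
Step 17. [r3c2∈{6}] r3c2 has the single candidate 6. So r3c2=6.
Step 18. [r2c2∈{2}] nothing but 2 survives at r2c2. So r2c2=2.

Answer: 1 4 6 5 3 2 / 3 2 5 1 6 4 / 5 6 2 4 1 3 / 4 3 1 6 2 5 / 6 5 3 2 4 1 / 2 1 4 3 5 6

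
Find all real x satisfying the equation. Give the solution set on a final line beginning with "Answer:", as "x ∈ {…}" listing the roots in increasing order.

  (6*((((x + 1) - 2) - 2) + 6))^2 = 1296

Step 1. [(6*((((x + 1) - 2) - 2) + 6))^2 = 1296] √ both sides: 1296 ≥ 0 gives two branches ⇒ sqrt: 6*((((x + 1) - 2) - 2) + 6) = 36 or -36.
Step 2. [6*((((x + 1) - 2) - 2) + 6) = 36 or -36] LHS = 6·(…); ÷6 both sides, so div: (((x + 1) - 2) - 2) + 6 = 6 or -6.
Step 3. [(((x + 1) - 2) - 2) + 6 = 6 or -6] 6 comes off first (subtract 6), so sub: ((x + 1) - 2) - 2 = 0 or -12.
Step 4. [((x + 1) - 2) - 2 = 0 or -12] add 2: x sits inside (… - 2) ⇒ sub: (x + 1) - 2 = 2 or -10.
Step 5. [(x + 1) - 2 = 2 or -10] -2 is outermost — add 2 both sides ⇒ sub: x + 1 = 4 or -8.
Step 6. [x + 1 = 4 or -8] 1 comes off first (subtract 1), so sub: x = 3 or -9.

Answer: x ∈ {-9, 3}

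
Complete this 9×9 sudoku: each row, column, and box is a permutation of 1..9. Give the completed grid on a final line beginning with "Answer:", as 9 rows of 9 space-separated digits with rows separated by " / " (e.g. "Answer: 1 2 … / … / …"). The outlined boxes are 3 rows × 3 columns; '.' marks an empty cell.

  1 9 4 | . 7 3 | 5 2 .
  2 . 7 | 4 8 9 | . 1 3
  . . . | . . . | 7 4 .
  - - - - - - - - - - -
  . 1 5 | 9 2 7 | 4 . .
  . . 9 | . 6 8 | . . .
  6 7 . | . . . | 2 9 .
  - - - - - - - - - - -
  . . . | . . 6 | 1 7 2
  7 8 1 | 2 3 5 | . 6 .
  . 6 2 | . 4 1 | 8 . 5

Step 1. [r7c3∈{3}] nothing but 3 survives at r7c3. So r7c3=3.
Step 2. [r5c7∈{3}] only 3 remains possible at r5c7 ⇒ r5c7=3.
Step 3. [r1c9∈{6,8}] 8 has one home in row 1: r1c9 ⇒ r1c9=8.
Step 4. [r2c2∈{5}] nothing but 5 survives at r2c2. So r2c2=5.
Step 5. [r3c3∈{6,8}] in col 3, 6 fits only at r3c3. So r3c3=6.
Step 6. [r6c9∈{1}] r6c9 has the single candidate 1 ⇒ r6c9=1.
Step 7. [r6c5∈{5}] r6c5 is down to just 5, so r6c5=5.
Step 8. [r7c2∈{4}] r7c2 has the single candidate 4. So r7c2=4.
Step 9. [r4c1∈{3,8}] r4c1 is the only open cell in row 4 admitting 3 ⇒ r4c1=3.
Step 10. [r5c4∈{1}] r5c4 is down to just 1 ⇒ r5c4=1.
Step 11. [r7c1∈{5,9}] across row 7, 5 lands solely at r7c1 ⇒ r7c1=5.
Step 12. [r3c9∈{9}] r3c9 is down to just 9, so r3c9=9.
Step 13. [r6c6∈{4}] r6c6 has the single candidate 4 ⇒ r6c6=4.
Step 14. [r7c4∈{8}] r7c4 has the single candidate 8 ⇒ r7c4=8.
Step 15. [r5c8∈{5}] only 5 remains possible at r5c8 ⇒ r5c8=5.
Step 16. [r3c1∈{8}] r3c1 is down to just 8, so r3c1=8.
Step 17. [r1c4∈{6}] r1c4 is down to just 6, so r1c4=6.
Step 18. [r9c1∈{9}] r9c1 is down to just 9. So r9c1=9.
Step 19. [r5c9∈{7}] only 7 remains possible at r5c9, so r5c9=7.
Step 20. [r8c9∈{4}] nothing but 4 survives at r8c9. So r8c9=4.
Step 21. [r9c8∈{3}] r9c8 is down to just 3 ⇒ r9c8=3.
Step 22. [r3c6∈{2}] nothing but 2 survives at r3c6. So r3c6=2.
Step 23. [r9c4∈{7}] only 7 remains possible at r9c4 ⇒ r9c4=7.
Step 24. [r3c5∈{1}] r3c5 has the single candidate 1 ⇒ r3c5=1.
Step 25. [r4c8∈{8}] r4c8 has the single candidate 8 ⇒ r4c8=8.
Step 26. [r2c7∈{6}] nothing but 6 survives at r2c7. So r2c7=6.
Step 27. [r6c4∈{3}] only 3 remains possible at r6c4 ⇒ r6c4=3.
Step 28. [r5c1∈{4}] r5c1 is down to just 4 ⇒ r5c1=4.
Step 29. [r6c3∈{8}] only 8 remains possible at r6c3. So r6c3=8.
Step 30. [r3c4∈{5}] only 5 remains possible at r3c4 ⇒ r3c4=5.
Step 31. [r8c7∈{9}] only 9 remains possible at r8c7. So r8c7=9.
Step 32. [r4c9∈{6}] r4c9's peers cover all but 6. So r4c9=6.
Step 33. [r5c2∈{2}] r5c2 has the single candidate 2, so r5c2=2.
Step 34. [r3c2∈{3}] only 3 remains possible at r3c2. So r3c2=3.
Step 35. [r7c5∈{9}] r7c5 is down to just 9, so r7c5=9.

Answer: 1 9 4 6 7 3 5 2 8 / 2 5 7 4 8 9 6 1 3 / 8 3 6 5 1 2 7 4 9 / 3 1 5 9 2 7 4 8 6 / 4 2 9 1 6 8 3 5 7 / 6 7 8 3 5 4 2 9 1 / 5 4 3 8 9 6 1 7 2 / 7 8 1 2 3 5 9 6 4 / 9 6 2 7 4 1 8 3 5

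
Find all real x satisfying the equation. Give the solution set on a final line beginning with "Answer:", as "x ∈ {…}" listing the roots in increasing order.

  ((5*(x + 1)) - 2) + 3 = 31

Step 1. [((5*(x + 1)) - 2) + 3 = 31] 3 comes off first (subtract 3), so sub: (5*(x + 1)) - 2 = 28.
Step 2. [(5*(x + 1)) - 2 = 28] 2 comes off first (add 2) ⇒ sub: 5*(x + 1) = 30.
Step 3. [5*(x + 1) = 30] leading coefficient 5: divide by 5 ⇒ div: x + 1 = 6.
Step 4. [x + 1 = 6] the outer +1 inverts by subtracting 1, so sub: x = 5.

Answer: x ∈ {5}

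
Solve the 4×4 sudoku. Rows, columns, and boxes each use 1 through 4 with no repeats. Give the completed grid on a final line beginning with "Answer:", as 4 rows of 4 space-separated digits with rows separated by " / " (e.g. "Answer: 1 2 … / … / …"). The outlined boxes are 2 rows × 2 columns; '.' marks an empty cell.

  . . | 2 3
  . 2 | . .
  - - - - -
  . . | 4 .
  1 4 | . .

Step 1. [r2c4∈{1,4}] in col 4, 4 fits only at r2c4 ⇒ r2c4=4.
Step 2. [r3c1∈{2,3}] in col 1, 2 fits only at r3c1. So r3c1=2.
Step 3. [r1c2∈{1}] only 1 remains possible at r1c2, so r1c2=1.
Step 4. [r4c3∈{3}] r4c3 has the single candidate 3. So r4c3=3.
Step 5. [r2c1∈{3}] r2c1's peers cover all but 3, so r2c1=3.
Step 6. [r2c3∈{1}] r2c3 is down to just 1 ⇒ r2c3=1.
Step 7. [r4c4∈{2}] r4c4's peers cover all but 2 ⇒ r4c4=2.
Step 8. [r1c1∈{4}] nothing but 4 survives at r1c1, so r1c1=4.
Step 9. [r3c4∈{1}] nothing but 1 survives at r3c4, so r3c4=1.
Step 10. [r3c2∈{3}] r3c2 is down to just 3, so r3c2=3.

Answer: 4 1 2 3 / 3 2 1 4 / 2 3 4 1 / 1 4 3 2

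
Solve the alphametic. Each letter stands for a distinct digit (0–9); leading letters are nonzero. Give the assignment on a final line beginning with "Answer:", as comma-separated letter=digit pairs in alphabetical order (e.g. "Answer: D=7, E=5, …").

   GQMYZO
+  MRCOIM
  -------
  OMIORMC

Step 1. [col 1: O + M ≡ C (mod 10)] several values work for C in column 1 (O + M ≡ C (mod 10), carry-in 0); try C=6, so C=6.
Step 2. [col 1: O + M ≡ C (mod 10)] several values work for M in column 1 (O + M ≡ C (mod 10), carry-in 0); try M=5 ⇒ M=5.
Step 3. [col 1: O + M ≡ C (mod 10)] column 1 reads O+M+carry(0)=C with M=5, C=6; with digits 5,6 already taken and all letters distinct, the only value for O is 1. So O=1.
Step 4. [col 2: Z + I ≡ M (mod 10)] several values work for Z in column 2 (Z + I ≡ M (mod 10), carry-in 0); try Z=2, so Z=2.
Step 5. [col 2: Z + I ≡ M (mod 10)] column 2: given Z=2, M=5, carry-in 0, and digits 1,2,5,6 already taken and all letters distinct, Z+I≡M (mod 10) forces I=3 ⇒ I=3.
Step 6. [col 3: Y + O ≡ R (mod 10)] R=8 is one option consistent with column 3 (Y + O ≡ R (mod 10), carry-in 0) — take it. So R=8.
Step 7. [col 3: Y + O ≡ R (mod 10)] in column 3 we have Y+O≡R with carry-in 0; given O=1, R=8 and digits 1,2,3,5,6,8 already taken and all letters distinct, that pins Y to 7 ⇒ Y=7.
Step 8. [col 5: Q + R ≡ I (mod 10)] in column 5 we have Q+R≡I with carry-in 1; given R=8, I=3 and digits 1,2,3,5,6,7,8 already taken and all letters distinct, that pins Q to 4 ⇒ Q=4.
Step 9. [col 6: G + M ≡ M (mod 10)] from column 6 (M=5, carry-in 1, digits 1,2,3,4,5,6,7,8 already taken and all letters distinct): G must equal 9 ⇒ G=9.

Answer: C=6, G=9, I=3, M=5, O=1, Q=4, R=8, Y=7, Z=2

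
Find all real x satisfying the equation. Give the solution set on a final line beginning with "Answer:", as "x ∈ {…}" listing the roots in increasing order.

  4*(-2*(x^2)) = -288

Step 1. [4*(-2*(x^2)) = -288] 4·(inner) — divide through by 4. So div: -2*(x^2) = -72.
Step 2. [-2*(x^2) = -72] divide by the outer -2 ⇒ div: x^2 = 36.
Step 3. [x^2 = 36] 36 ≥ 0, LHS is (·)² — take ±√. So sqrt: x = 6 or -6.

Answer: x ∈ {-6, 6}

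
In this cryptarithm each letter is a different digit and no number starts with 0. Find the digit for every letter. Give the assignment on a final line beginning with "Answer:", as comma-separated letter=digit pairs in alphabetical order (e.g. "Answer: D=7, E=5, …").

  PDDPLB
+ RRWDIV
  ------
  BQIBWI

Step 1. [col 1: B + V ≡ I (mod 10)] B=9 is one option consistent with column 1 (B + V ≡ I (mod 10), carry-in 0) — take it. So B=9.
Step 2. [col 1: B + V ≡ I (mod 10)] column 1 (B + V ≡ I (mod 10), carry-in 0) doesn't pin I yet; pick I=5 and continue. So I=5.
Step 3. [col 1: B + V ≡ I (mod 10)] column 1: given B=9, I=5, carry-in 0, and digits 5,9 already taken and all letters distinct, B+V≡I (mod 10) forces V=6, so V=6.
Step 4. [col 2: L + I ≡ W (mod 10)] column 2 (L + I ≡ W (mod 10), carry-in 1) doesn't pin L yet; pick L=8 and continue. So L=8.
Step 5. [col 2: L + I ≡ W (mod 10)] from column 2 (L=8, I=5, carry-in 1, digits 5,6,8,9 already taken and all letters distinct): W must equal 4, so W=4.
Step 6. [col 3: P + D ≡ B (mod 10)] column 3 (P + D ≡ B (mod 10), carry-in 1) doesn't pin P yet; pick P=7 and continue. So P=7.
Step 7. [col 3: P + D ≡ B (mod 10)] from column 3 (P=7, B=9, carry-in 1, digits 4,5,6,7,8,9 already taken and all letters distinct): D must equal 1, so D=1.
Step 8. [col 5: D + R ≡ Q (mod 10)] column 5 reads D+R+carry(0)=Q with D=1; with digits 1,4,5,6,7,8,9 already taken and all letters distinct, the only value for Q is 3, so Q=3.
Step 9. [col 5: D + R ≡ Q (mod 10)] column 5 reads D+R+carry(0)=Q with D=1, Q=3; with digits 1,3,4,5,6,7,8,9 already taken and all letters distinct, the only value for R is 2, so R=2.

Answer: B=9, D=1, I=5, L=8, P=7, Q=3, R=2, V=6, W=4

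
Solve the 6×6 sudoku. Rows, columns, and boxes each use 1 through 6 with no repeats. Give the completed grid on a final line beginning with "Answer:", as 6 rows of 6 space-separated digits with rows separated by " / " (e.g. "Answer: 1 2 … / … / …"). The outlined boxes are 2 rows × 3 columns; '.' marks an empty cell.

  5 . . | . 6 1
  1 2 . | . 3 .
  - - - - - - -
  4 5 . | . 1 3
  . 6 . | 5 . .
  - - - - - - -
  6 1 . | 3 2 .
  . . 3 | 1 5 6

Step 1. [r4c6∈{2,4}] in col 6, 2 fits only at r4c6 ⇒ r4c6=2.
Step 2. [r1c3∈{4}] only 4 remains possible at r1c3 ⇒ r1c3=4.
Step 3. [r2c6∈{4,5}] r2c6 is the only open cell in row 2 admitting 5, so r2c6=5.
Step 4. [r3c3∈{2}] r3c3 has the single candidate 2, so r3c3=2.
Step 5. [r1c4∈{2}] only 2 remains possible at r1c4 ⇒ r1c4=2.
Step 6. [r5c3∈{5}] only 5 remains possible at r5c3, so r5c3=5.
Step 7. [r6c2∈{4}] r6c2 is down to just 4 ⇒ r6c2=4.
Step 8. [r4c3∈{1}] nothing but 1 survives at r4c3. So r4c3=1.
Step 9. [r1c2∈{3}] only 3 remains possible at r1c2. So r1c2=3.
Step 10. [r3c4∈{6}] r3c4's peers cover all but 6, so r3c4=6.
Step 11. [r4c5∈{4}] r4c5's peers cover all but 4. So r4c5=4.
Step 12. [r5c6∈{4}] nothing but 4 survives at r5c6. So r5c6=4.
Step 13. [r2c4∈{4}] only 4 remains possible at r2c4 ⇒ r2c4=4.
Step 14. [r4c1∈{3}] r4c1 has the single candidate 3. So r4c1=3.
Step 15. [r6c1∈{2}] r6c1's peers cover all but 2, so r6c1=2.
Step 16. [r2c3∈{6}] only 6 remains possible at r2c3 ⇒ r2c3=6.

Answer: 5 3 4 2 6 1 / 1 2 6 4 3 5 / 4 5 2 6 1 3 / 3 6 1 5 4 2 / 6 1 5 3 2 4 / 2 4 3 1 5 6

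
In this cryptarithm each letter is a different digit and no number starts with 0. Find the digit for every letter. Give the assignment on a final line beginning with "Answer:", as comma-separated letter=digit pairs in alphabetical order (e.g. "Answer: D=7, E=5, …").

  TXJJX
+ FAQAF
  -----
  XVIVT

Step 1. [col 1: X + F ≡ T (mod 10)] no forcing yet in column 1 (carry-in 0); X=7 is free and consistent — try it. So X=7.
Step 2. [col 1: X + F ≡ T (mod 10)] column 1 (X + F ≡ T (mod 10), carry-in 0) doesn't pin T yet; pick T=2 and continue, so T=2.
Step 3. [col 1: X + F ≡ T (mod 10)] in column 1 we have X+F≡T with carry-in 0; given X=7, T=2 and digits 2,7 already taken and all letters distinct, that pins F to 5, so F=5.
Step 4. [col 2: J + A ≡ V (mod 10)] V=8 is one option consistent with column 2 (J + A ≡ V (mod 10), carry-in 1) — take it, so V=8.
Step 5. [col 2: J + A ≡ V (mod 10)] several values work for A in column 2 (J + A ≡ V (mod 10), carry-in 1); try A=1, so A=1.
Step 6. [col 2: J + A ≡ V (mod 10)] column 2: given A=1, V=8, carry-in 1, and digits 1,2,5,7,8 already taken and all letters distinct, J+A≡V (mod 10) forces J=6 ⇒ J=6.
Step 7. [col 3: J + Q ≡ I (mod 10)] column 3 (J + Q ≡ I (mod 10), carry-in 0) doesn't pin Q yet; pick Q=3 and continue ⇒ Q=3.
Step 8. [col 3: J + Q ≡ I (mod 10)] in column 3 we have J+Q≡I with carry-in 0; given J=6, Q=3 and digits 1,2,3,5,6,7,8 already taken and all letters distinct, that pins I to 9 ⇒ I=9.

Answer: A=1, F=5, I=9, J=6, Q=3, T=2, V=8, X=7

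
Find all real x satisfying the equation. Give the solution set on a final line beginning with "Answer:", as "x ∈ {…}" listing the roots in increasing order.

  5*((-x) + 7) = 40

Step 1. [5*((-x) + 7) = 40] LHS = 5·(…); ÷5 both sides. So div: (-x) + 7 = 8.
Step 2. [(-x) + 7 = 8] +7 is outermost — subtract 7 both sides. So sub: -x = 1.
Step 3. [-x = 1] flip signs both sides. So neg: x = -1.

Answer: x ∈ {-1}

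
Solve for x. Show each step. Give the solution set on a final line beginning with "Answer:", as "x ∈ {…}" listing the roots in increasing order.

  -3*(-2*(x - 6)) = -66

Step 1. [-3*(-2*(x - 6)) = -66] divide by the outer -3. So div: -2*(x - 6) = 22.
Step 2. [-2*(x - 6) = 22] -2·(inner) — divide through by -2 ⇒ div: x - 6 = -11.
Step 3. [x - 6 = -11] add 6: x sits inside (… - 6), so sub: x = -5.

Answer: x ∈ {-5}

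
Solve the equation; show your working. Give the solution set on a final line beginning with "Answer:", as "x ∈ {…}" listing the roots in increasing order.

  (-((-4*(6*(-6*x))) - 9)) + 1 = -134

Step 1. [(-((-4*(6*(-6*x))) - 9)) + 1 = -134] 1 comes off first (subtract 1). So sub: -((-4*(6*(-6*x))) - 9) = -135.
Step 2. [-((-4*(6*(-6*x))) - 9) = -135] leading − — multiply by −1. So neg: (-4*(6*(-6*x))) - 9 = 135.
Step 3. [(-4*(6*(-6*x))) - 9 = 135] -9 is outermost — add 9 both sides, so sub: -4*(6*(-6*x)) = 144.
Step 4. [-4*(6*(-6*x)) = 144] divide by the outer -4, so div: 6*(-6*x) = -36.
Step 5. [6*(-6*x) = -36] 6 out front; divide by 6 ⇒ div: -6*x = -6.
Step 6. [-6*x = -6] leading coefficient -6: divide by -6 ⇒ div: x = 1.

Answer: x ∈ {1}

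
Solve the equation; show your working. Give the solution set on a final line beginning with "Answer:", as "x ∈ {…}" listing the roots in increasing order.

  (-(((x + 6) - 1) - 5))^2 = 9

Step 1. [(-(((x + 6) - 1) - 5))^2 = 9] LHS squared, RHS 9 ≥ 0: apply √ (±), so sqrt: -(((x + 6) - 1) - 5) = 3 or -3.
Step 2. [-(((x + 6) - 1) - 5) = 3 or -3] flip signs both sides. So neg: ((x + 6) - 1) - 5 = -3 or 3.
Step 3. [((x + 6) - 1) - 5 = -3 or 3] the outer -5 inverts by adding 5, so sub: (x + 6) - 1 = 2 or 8.
Step 4. [(x + 6) - 1 = 2 or 8] add 1: x sits inside (… - 1). So sub: x + 6 = 3 or 9.
Step 5. [x + 6 = 3 or 9] +6 is outermost — subtract 6 both sides ⇒ sub: x = -3 or 3.

Answer: x ∈ {-3, 3}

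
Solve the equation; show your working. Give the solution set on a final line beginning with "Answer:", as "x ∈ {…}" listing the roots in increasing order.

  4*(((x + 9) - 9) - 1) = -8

Step 1. [4*(((x + 9) - 9) - 1) = -8] 4 out front; divide by 4 ⇒ div: ((x + 9) - 9) - 1 = -2.
Step 2. [((x + 9) - 9) - 1 = -2] peel the -1: add 1 from each side ⇒ sub: (x + 9) - 9 = -1.
Step 3. [(x + 9) - 9 = -1] -9 is outermost — add 9 both sides. So sub: x + 9 = 8.
Step 4. [x + 9 = 8] the outer +9 inverts by subtracting 9 ⇒ sub: x = -1.

Answer: x ∈ {-1}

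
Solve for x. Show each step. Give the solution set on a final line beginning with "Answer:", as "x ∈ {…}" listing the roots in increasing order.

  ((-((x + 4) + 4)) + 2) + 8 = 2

Step 1. [((-((x + 4) + 4)) + 2) + 8 = 2] 8 comes off first (subtract 8) ⇒ sub: (-((x + 4) + 4)) + 2 = -6.
Step 2. [(-((x + 4) + 4)) + 2 = -6] the outer +2 inverts by subtracting 2. So sub: -((x + 4) + 4) = -8.
Step 3. [-((x + 4) + 4) = -8] LHS negated; negate both sides, so neg: (x + 4) + 4 = 8.
Step 4. [(x + 4) + 4 = 8] +4 is outermost — subtract 4 both sides, so sub: x + 4 = 4.
Step 5. [x + 4 = 4] 4 comes off first (subtract 4). So sub: x = 0.

Answer: x ∈ {0}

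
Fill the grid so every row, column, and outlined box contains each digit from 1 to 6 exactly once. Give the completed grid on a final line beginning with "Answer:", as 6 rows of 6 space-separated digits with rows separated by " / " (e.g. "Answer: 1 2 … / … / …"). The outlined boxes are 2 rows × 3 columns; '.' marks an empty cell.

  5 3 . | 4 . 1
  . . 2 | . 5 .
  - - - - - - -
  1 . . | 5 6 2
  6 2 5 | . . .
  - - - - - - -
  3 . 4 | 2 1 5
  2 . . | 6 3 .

Step 1. [r2c2∈{1,4,6}] across row 2, 1 lands solely at r2c2 ⇒ r2c2=1.
Step 2. [r2c4∈{3}] r2c4 is down to just 3, so r2c4=3.
Step 3. [r6c6∈{4}] r6c6 is down to just 4 ⇒ r6c6=4.
Step 4. [r3c3∈{3}] r3c3's peers cover all but 3, so r3c3=3.
Step 5. [r4c5∈{4}] only 4 remains possible at r4c5. So r4c5=4.
Step 6. [r4c6∈{3}] r4c6 is down to just 3 ⇒ r4c6=3.
Step 7. [r5c2∈{6}] nothing but 6 survives at r5c2, so r5c2=6.
Step 8. [r2c6∈{6}] r2c6 has the single candidate 6. So r2c6=6.
Step 9. [r3c2∈{4}] only 4 remains possible at r3c2. So r3c2=4.
Step 10. [r6c2∈{5}] r6c2 is down to just 5 ⇒ r6c2=5.
Step 11. [r2c1∈{4}] r2c1's peers cover all but 4. So r2c1=4.
Step 12. [r1c5∈{2}] r1c5 is down to just 2 ⇒ r1c5=2.
Step 13. [r6c3∈{1}] r6c3 has the single candidate 1, so r6c3=1.
Step 14. [r4c4∈{1}] only 1 remains possible at r4c4. So r4c4=1.
Step 15. [r1c3∈{6}] nothing but 6 survives at r1c3. So r1c3=6.

Answer: 5 3 6 4 2 1 / 4 1 2 3 5 6 / 1 4 3 5 6 2 / 6 2 5 1 4 3 / 3 6 4 2 1 5 / 2 5 1 6 3 4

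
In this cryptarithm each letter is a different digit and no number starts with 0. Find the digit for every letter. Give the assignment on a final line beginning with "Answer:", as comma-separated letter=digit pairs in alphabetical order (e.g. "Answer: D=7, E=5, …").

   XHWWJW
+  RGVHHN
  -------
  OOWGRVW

Step 1. [O] O is the leading digit of a 7-digit sum of two 6-digit numbers; the final carry is exactly 1. So O=1.
Step 2. [col 1: W + N ≡ W (mod 10)] from column 1 (nothing yet, carry-in 0, digits 1 already taken and all letters distinct): N must equal 0 ⇒ N=0.
Step 3. [col 1: W + N ≡ W (mod 10)] several values work for W in column 1 (W + N ≡ W (mod 10), carry-in 0); try W=5 ⇒ W=5.
Step 4. [col 2: J + H ≡ V (mod 10)] column 2 (J + H ≡ V (mod 10), carry-in 0) doesn't pin V yet; pick V=3 and continue ⇒ V=3.
Step 5. [col 2: J + H ≡ V (mod 10)] several values work for H in column 2 (J + H ≡ V (mod 10), carry-in 0); try H=6. So H=6.
Step 6. [col 2: J + H ≡ V (mod 10)] in column 2 we have J+H≡V with carry-in 0; given H=6, V=3 and digits 0,1,3,5,6 already taken and all letters distinct, that pins J to 7 ⇒ J=7.
Step 7. [col 3: W + H ≡ R (mod 10)] column 3: given W=5, H=6, carry-in 1, and digits 0,1,3,5,6,7 already taken and all letters distinct, W+H≡R (mod 10) forces R=2 ⇒ R=2.
Step 8. [col 4: W + V ≡ G (mod 10)] column 4 reads W+V+carry(1)=G with W=5, V=3; with digits 0,1,2,3,5,6,7 already taken and all letters distinct, the only value for G is 9. So G=9.
Step 9. [col 6: X + R ≡ O (mod 10)] from column 6 (R=2, O=1, carry-in 1, digits 0,1,2,3,5,6,7,9 already taken and all letters distinct): X must equal 8. So X=8.

Answer: G=9, H=6, J=7, N=0, O=1, R=2, V=3, W=5, X=8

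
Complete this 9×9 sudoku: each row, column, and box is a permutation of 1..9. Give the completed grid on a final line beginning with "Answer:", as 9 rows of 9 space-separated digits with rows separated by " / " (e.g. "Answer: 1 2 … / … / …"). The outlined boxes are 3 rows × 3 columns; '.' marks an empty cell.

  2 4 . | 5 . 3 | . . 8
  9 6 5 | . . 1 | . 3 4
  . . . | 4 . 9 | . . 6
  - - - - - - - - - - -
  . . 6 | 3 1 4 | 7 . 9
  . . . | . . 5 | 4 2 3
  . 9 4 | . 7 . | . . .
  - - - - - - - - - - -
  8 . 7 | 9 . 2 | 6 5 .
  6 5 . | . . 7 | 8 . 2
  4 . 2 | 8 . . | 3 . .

Step 1. [r1c3∈{1}] r1c3 has the single candidate 1, so r1c3=1.
Step 2. [r7c9∈{1}] nothing but 1 survives at r7c9 ⇒ r7c9=1.
Step 3. [r5c3∈{8}] r5c3 has the single candidate 8 ⇒ r5c3=8.
Step 4. [r6c8∈{1,6,8}] col 8 places 6 nowhere but r6c8, so r6c8=6.
Step 5. [r3c2∈{3,7,8}] across col 2, 8 lands solely at r3c2 ⇒ r3c2=8.
Step 6. [r6c7∈{1,5}] 1 has one home in box 6: r6c7. So r6c7=1.
Step 7. [r1c8∈{7,9}] r1c8 is the only open cell in row 1 admitting 7, so r1c8=7.
Step 8. [r2c7∈{2}] r2c7 has the single candidate 2, so r2c7=2.
Step 9. [r8c3∈{3,9}] in col 3, 9 fits only at r8c3, so r8c3=9.
Step 10. [r6c1∈{3,5}] 3 has one home in row 6: r6c1, so r6c1=3.
Step 11. [r7c5∈{3,4}] r7c5 is the only open cell in row 7 admitting 4. So r7c5=4.
Step 12. [r1c5∈{6}] nothing but 6 survives at r1c5 ⇒ r1c5=6.
Step 13. [r5c1∈{1,7}] in col 1, 1 fits only at r5c1, so r5c1=1.
Step 14. [r8c5∈{3}] only 3 remains possible at r8c5, so r8c5=3.
Step 15. [r3c1∈{7}] r3c1 is down to just 7. So r3c1=7.
Step 16. [r6c9∈{5}] r6c9 is down to just 5. So r6c9=5.
Step 17. [r8c8∈{4}] nothing but 4 survives at r8c8, so r8c8=4.
Step 18. [r9c8∈{9}] r9c8's peers cover all but 9, so r9c8=9.
Step 19. [r2c4∈{7}] nothing but 7 survives at r2c4 ⇒ r2c4=7.
Step 20. [r9c9∈{7}] nothing but 7 survives at r9c9. So r9c9=7.
Step 21. [r2c5∈{8}] r2c5 has the single candidate 8 ⇒ r2c5=8.
Step 22. [r7c2∈{3}] nothing but 3 survives at r7c2, so r7c2=3.
Step 23. [r3c5∈{2}] r3c5 has the single candidate 2 ⇒ r3c5=2.
Step 24. [r5c4∈{6}] r5c4 has the single candidate 6. So r5c4=6.
Step 25. [r3c8∈{1}] only 1 remains possible at r3c8. So r3c8=1.
Step 26. [r8c4∈{1}] r8c4 has the single candidate 1. So r8c4=1.
Step 27. [r9c5∈{5}] r9c5 is down to just 5. So r9c5=5.
Step 28. [r4c8∈{8}] nothing but 8 survives at r4c8 ⇒ r4c8=8.
Step 29. [r9c2∈{1}] r9c2 has the single candidate 1 ⇒ r9c2=1.
Step 30. [r1c7∈{9}] r1c7's peers cover all but 9 ⇒ r1c7=9.
Step 31. [r9c6∈{6}] r9c6's peers cover all but 6. So r9c6=6.
Step 32. [r3c3∈{3}] r3c3 is down to just 3, so r3c3=3.
Step 33. [r4c2∈{2}] r4c2 is down to just 2 ⇒ r4c2=2.
Step 34. [r5c5∈{9}] r5c5 has the single candidate 9. So r5c5=9.
Step 35. [r6c4∈{2}] r6c4's peers cover all but 2, so r6c4=2.
Step 36. [r3c7∈{5}] r3c7 is down to just 5. So r3c7=5.
Step 37. [r4c1∈{5}] r4c1's peers cover all but 5 ⇒ r4c1=5.
Step 38. [r5c2∈{7}] r5c2 is down to just 7, so r5c2=7.
Step 39. [r6c6∈{8}] r6c6 is down to just 8, so r6c6=8.

Answer: 2 4 1 5 6 3 9 7 8 / 9 6 5 7 8 1 2 3 4 / 7 8 3 4 2 9 5 1 6 / 5 2 6 3 1 4 7 8 9 / 1 7 8 6 9 5 4 2 3 / 3 9 4 2 7 8 1 6 5 / 8 3 7 9 4 2 6 5 1 / 6 5 9 1 3 7 8 4 2 / 4 1 2 8 5 6 3 9 7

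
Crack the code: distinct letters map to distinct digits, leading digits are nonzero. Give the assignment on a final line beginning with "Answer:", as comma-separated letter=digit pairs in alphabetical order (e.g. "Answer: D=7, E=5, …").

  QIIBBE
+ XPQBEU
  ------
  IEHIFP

Step 1. [col 1: E + U ≡ P (mod 10)] E=3 is one option consistent with column 1 (E + U ≡ P (mod 10), carry-in 0) — take it, so E=3.
Step 2. [col 1: E + U ≡ P (mod 10)] column 1 (E + U ≡ P (mod 10), carry-in 0) doesn't pin P yet; pick P=5 and continue. So P=5.
Step 3. [col 1: E + U ≡ P (mod 10)] column 1 reads E+U+carry(0)=P with E=3, P=5; with digits 3,5 already taken and all letters distinct, the only value for U is 2 ⇒ U=2.
Step 4. [col 2: B + E ≡ F (mod 10)] several values work for F in column 2 (B + E ≡ F (mod 10), carry-in 0); try F=7 ⇒ F=7.
Step 5. [col 2: B + E ≡ F (mod 10)] column 2: given E=3, F=7, carry-in 0, and digits 2,3,5,7 already taken and all letters distinct, B+E≡F (mod 10) forces B=4. So B=4.
Step 6. [col 3: B + B ≡ I (mod 10)] column 3: given B=4, carry-in 0, and digits 2,3,4,5,7 already taken and all letters distinct, B+B≡I (mod 10) forces I=8 ⇒ I=8.
Step 7. [col 4: I + Q ≡ H (mod 10)] from column 4 (I=8, carry-in 0, digits 2,3,4,5,7,8 already taken and all letters distinct): Q must equal 1, so Q=1.
Step 8. [col 4: I + Q ≡ H (mod 10)] in column 4 we have I+Q≡H with carry-in 0; given I=8, Q=1 and digits 1,2,3,4,5,7,8 already taken and all letters distinct, that pins H to 9 ⇒ H=9.
Step 9. [col 6: Q + X ≡ I (mod 10)] from column 6 (Q=1, I=8, carry-in 1, digits 1,2,3,4,5,7,8,9 already taken and all letters distinct): X must equal 6. So X=6.

Answer: B=4, E=3, F=7, H=9, I=8, P=5, Q=1, U=2, X=6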